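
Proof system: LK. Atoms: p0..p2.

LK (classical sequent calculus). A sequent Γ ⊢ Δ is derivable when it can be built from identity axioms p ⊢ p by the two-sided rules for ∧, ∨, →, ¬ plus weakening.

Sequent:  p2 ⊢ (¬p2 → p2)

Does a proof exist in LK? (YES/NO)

Derivation trace:
[→R] p2 ⊢ (¬p2 → p2)
  [¬L] p2, ¬p2 ⊢ p2
    [WR] p2 ⊢ p2, p2
      [Ax] p2 ⊢ p2

Result: YES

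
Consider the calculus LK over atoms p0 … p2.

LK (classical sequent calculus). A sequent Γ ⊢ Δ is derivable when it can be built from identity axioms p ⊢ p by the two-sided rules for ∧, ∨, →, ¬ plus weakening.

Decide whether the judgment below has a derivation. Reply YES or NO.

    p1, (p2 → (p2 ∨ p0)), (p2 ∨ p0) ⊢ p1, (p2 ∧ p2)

Proof tree:
[∧R] p1, (p2 → (p2 ∨ p0)), (p2 ∨ p0) ⊢ p1, (p2 ∧ p2)
  [→L] p1, (p2 ∨ p0), (p2 → (p2 ∨ p0)) ⊢ p1, p2
    [∨L] p1, (p2 ∨ p0) ⊢ p1, p2
      [Ax] p2 ⊢ p2
      [WL] p1, p0 ⊢ p1
        [Ax] p1 ⊢ p1
    [∨L] p1, (p2 ∨ p0) ⊢ p1, p2
      [Ax] p2 ⊢ p2
      [WL] p1, p0 ⊢ p1
        [Ax] p1 ⊢ p1
  [→L] p1, (p2 ∨ p0), (p2 → (p2 ∨ p0)) ⊢ p1, p2
    [∨L] p1, (p2 ∨ p0) ⊢ p1, p2
      [Ax] p2 ⊢ p2
      [WL] p1, p0 ⊢ p1
        [Ax] p1 ⊢ p1
    [∨L] p1, (p2 ∨ p0) ⊢ p1, p2
      [Ax] p2 ⊢ p2
      [WL] p1, p0 ⊢ p1
        [Ax] p1 ⊢ p1

Result: YES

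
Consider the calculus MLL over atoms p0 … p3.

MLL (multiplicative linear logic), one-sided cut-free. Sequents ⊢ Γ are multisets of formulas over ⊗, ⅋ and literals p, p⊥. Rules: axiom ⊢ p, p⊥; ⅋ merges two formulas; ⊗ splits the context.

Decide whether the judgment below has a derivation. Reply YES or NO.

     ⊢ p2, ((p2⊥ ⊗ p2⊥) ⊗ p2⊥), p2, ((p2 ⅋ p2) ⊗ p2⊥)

Derivation trace:
[⊗]  ⊢ p2, ((p2⊥ ⊗ p2⊥) ⊗ p2⊥), p2, ((p2 ⅋ p2) ⊗ p2⊥)
  [⅋]  ⊢ p2, ((p2⊥ ⊗ p2⊥) ⊗ p2⊥), (p2 ⅋ p2)
    [⊗]  ⊢ p2, p2, p2, ((p2⊥ ⊗ p2⊥) ⊗ p2⊥)
      [⊗]  ⊢ p2, p2, (p2⊥ ⊗ p2⊥)
        [Ax]  ⊢ p2, p2⊥
        [Ax]  ⊢ p2, p2⊥
      [Ax]  ⊢ p2, p2⊥
  [Ax]  ⊢ p2, p2⊥

Result: YES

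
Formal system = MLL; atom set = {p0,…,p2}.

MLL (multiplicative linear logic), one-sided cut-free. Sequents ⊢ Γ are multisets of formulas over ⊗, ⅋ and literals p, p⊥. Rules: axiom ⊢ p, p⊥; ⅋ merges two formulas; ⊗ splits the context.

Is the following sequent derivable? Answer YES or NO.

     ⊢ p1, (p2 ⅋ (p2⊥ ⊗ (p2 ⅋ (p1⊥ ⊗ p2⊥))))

Derivation (root first):
[⅋]  ⊢ p1, (p2 ⅋ (p2⊥ ⊗ (p2 ⅋ (p1⊥ ⊗ p2⊥))))
  [⊗]  ⊢ p2, p1, (p2⊥ ⊗ (p2 ⅋ (p1⊥ ⊗ p2⊥)))
    [Ax]  ⊢ p2, p2⊥
    [⅋]  ⊢ p1, (p2 ⅋ (p1⊥ ⊗ p2⊥))
      [⊗]  ⊢ p1, p2, (p1⊥ ⊗ p2⊥)
        [Ax]  ⊢ p1, p1⊥
        [Ax]  ⊢ p2, p2⊥

Result: YES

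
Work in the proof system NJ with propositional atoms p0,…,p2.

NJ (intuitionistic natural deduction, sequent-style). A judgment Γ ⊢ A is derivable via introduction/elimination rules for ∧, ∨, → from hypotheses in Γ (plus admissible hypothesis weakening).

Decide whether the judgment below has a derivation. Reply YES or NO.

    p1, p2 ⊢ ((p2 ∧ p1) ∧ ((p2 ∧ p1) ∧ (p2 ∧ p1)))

Derivation trace:
[∧I] p1, p2 ⊢ ((p2 ∧ p1) ∧ ((p2 ∧ p1) ∧ (p2 ∧ p1)))
  [∧I] p1, p2 ⊢ (p2 ∧ p1)
    [Ax] p2 ⊢ p2
    [Ax] p1 ⊢ p1
  [∧I] p1, p2 ⊢ ((p2 ∧ p1) ∧ (p2 ∧ p1))
    [Wk] p1, p2, p2 ⊢ (p2 ∧ p1)
      [∧I] p1, p2 ⊢ (p2 ∧ p1)
        [Ax] p2 ⊢ p2
        [Ax] p1 ⊢ p1
    [∧I] p1, p2 ⊢ (p2 ∧ p1)
      [Ax] p2 ⊢ p2
      [Ax] p1 ⊢ p1

Result: YES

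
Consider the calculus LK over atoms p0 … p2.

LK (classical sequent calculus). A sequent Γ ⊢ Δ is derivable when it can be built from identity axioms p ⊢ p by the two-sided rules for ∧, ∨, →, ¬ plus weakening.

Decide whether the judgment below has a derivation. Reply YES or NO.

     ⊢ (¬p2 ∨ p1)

Truth-table refutation:
  v=000: Γ:[] Δ:[(¬p2 ∨ p1)=T] refutes=False
  v=001: Γ:[] Δ:[(¬p2 ∨ p1)=F] refutes=True  ← countermodel

Result: NO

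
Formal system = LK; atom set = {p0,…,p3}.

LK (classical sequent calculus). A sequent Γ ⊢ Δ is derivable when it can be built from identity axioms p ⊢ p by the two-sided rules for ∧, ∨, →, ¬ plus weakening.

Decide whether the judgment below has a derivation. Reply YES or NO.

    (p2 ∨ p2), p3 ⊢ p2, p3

Derivation (root first):
[WR] (p2 ∨ p2), p3 ⊢ p2, p3
  [WL] (p2 ∨ p2), p3 ⊢ p2
    [∨L] (p2 ∨ p2) ⊢ p2
      [Ax] p2 ⊢ p2
      [Ax] p2 ⊢ p2

Result: YES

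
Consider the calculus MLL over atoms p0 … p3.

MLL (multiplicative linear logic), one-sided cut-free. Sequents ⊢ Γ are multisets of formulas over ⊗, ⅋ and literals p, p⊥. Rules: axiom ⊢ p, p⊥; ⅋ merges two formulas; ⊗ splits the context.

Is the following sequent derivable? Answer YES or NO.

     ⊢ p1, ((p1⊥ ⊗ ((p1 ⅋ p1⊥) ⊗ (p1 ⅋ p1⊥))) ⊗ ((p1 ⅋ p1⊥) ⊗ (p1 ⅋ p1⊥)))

Derivation (root first):
[⊗]  ⊢ p1, ((p1⊥ ⊗ ((p1 ⅋ p1⊥) ⊗ (p1 ⅋ p1⊥))) ⊗ ((p1 ⅋ p1⊥) ⊗ (p1 ⅋ p1⊥)))
  [⊗]  ⊢ p1, (p1⊥ ⊗ ((p1 ⅋ p1⊥) ⊗ (p1 ⅋ p1⊥)))
    [Ax]  ⊢ p1, p1⊥
    [⊗]  ⊢ ((p1 ⅋ p1⊥) ⊗ (p1 ⅋ p1⊥))
      [⅋]  ⊢ (p1 ⅋ p1⊥)
        [Ax]  ⊢ p1, p1⊥
      [⅋]  ⊢ (p1 ⅋ p1⊥)
        [Ax]  ⊢ p1, p1⊥
  [⊗]  ⊢ ((p1 ⅋ p1⊥) ⊗ (p1 ⅋ p1⊥))
    [⅋]  ⊢ (p1 ⅋ p1⊥)
      [Ax]  ⊢ p1, p1⊥
    [⅋]  ⊢ (p1 ⅋ p1⊥)
      [Ax]  ⊢ p1, p1⊥

Result: YES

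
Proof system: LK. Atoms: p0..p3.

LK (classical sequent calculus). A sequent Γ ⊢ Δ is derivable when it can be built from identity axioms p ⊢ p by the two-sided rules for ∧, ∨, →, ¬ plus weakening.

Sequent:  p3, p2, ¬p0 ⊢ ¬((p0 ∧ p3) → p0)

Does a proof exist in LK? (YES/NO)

Truth-table refutation:
  v=0000: Γ:[p3=F, p2=F, ¬p0=T] Δ:[¬((p0 ∧ p3) → p0)=F] refutes=False
  v=0001: Γ:[p3=T, p2=F, ¬p0=T] Δ:[¬((p0 ∧ p3) → p0)=F] refutes=False
  v=0010: Γ:[p3=F, p2=T, ¬p0=T] Δ:[¬((p0 ∧ p3) → p0)=F] refutes=False
  v=0011: Γ:[p3=T, p2=T, ¬p0=T] Δ:[¬((p0 ∧ p3) → p0)=F] refutes=True  ← countermodel

Result: NO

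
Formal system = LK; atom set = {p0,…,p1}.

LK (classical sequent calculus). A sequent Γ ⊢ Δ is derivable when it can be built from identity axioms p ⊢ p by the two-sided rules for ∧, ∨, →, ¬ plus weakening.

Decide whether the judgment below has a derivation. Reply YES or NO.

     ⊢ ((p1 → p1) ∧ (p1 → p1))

Proof tree:
[∧R]  ⊢ ((p1 → p1) ∧ (p1 → p1))
  [→R]  ⊢ (p1 → p1)
    [Ax] p1 ⊢ p1
  [→R]  ⊢ (p1 → p1)
    [Ax] p1 ⊢ p1

Result: YES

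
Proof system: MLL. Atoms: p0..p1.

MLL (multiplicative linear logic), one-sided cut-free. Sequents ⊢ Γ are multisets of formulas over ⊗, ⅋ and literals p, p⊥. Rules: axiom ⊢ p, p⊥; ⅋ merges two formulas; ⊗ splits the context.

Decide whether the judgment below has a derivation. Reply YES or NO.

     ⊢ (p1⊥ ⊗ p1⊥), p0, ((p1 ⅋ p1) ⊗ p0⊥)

Proof tree:
[⊗]  ⊢ (p1⊥ ⊗ p1⊥), p0, ((p1 ⅋ p1) ⊗ p0⊥)
  [⅋]  ⊢ (p1⊥ ⊗ p1⊥), (p1 ⅋ p1)
    [⊗]  ⊢ p1, p1, (p1⊥ ⊗ p1⊥)
      [Ax]  ⊢ p1, p1⊥
      [Ax]  ⊢ p1, p1⊥
  [Ax]  ⊢ p0, p0⊥

Result: YES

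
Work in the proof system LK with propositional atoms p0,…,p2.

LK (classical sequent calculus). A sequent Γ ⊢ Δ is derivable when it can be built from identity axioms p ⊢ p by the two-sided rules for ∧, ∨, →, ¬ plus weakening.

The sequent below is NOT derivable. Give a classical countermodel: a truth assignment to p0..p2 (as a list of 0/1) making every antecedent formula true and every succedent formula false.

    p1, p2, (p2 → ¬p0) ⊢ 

Truth-table refutation:
  v=000: Γ:[p1=F, p2=F, (p2 → ¬p0)=T] Δ:[] refutes=False
  v=001: Γ:[p1=F, p2=T, (p2 → ¬p0)=T] Δ:[] refutes=False
  v=010: Γ:[p1=T, p2=F, (p2 → ¬p0)=T] Δ:[] refutes=False
  v=011: Γ:[p1=T, p2=T, (p2 → ¬p0)=T] Δ:[] refutes=True  ← countermodel

Result: [0, 1, 1]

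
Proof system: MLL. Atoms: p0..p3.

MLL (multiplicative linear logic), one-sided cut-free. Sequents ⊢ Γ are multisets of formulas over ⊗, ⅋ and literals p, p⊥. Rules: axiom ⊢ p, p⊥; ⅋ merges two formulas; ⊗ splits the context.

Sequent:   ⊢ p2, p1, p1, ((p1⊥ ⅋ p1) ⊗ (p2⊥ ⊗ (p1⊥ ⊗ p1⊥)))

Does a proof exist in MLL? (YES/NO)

Derivation trace:
[⊗]  ⊢ p2, p1, p1, ((p1⊥ ⅋ p1) ⊗ (p2⊥ ⊗ (p1⊥ ⊗ p1⊥)))
  [⅋]  ⊢ (p1⊥ ⅋ p1)
    [Ax]  ⊢ p1, p1⊥
  [⊗]  ⊢ p2, p1, p1, (p2⊥ ⊗ (p1⊥ ⊗ p1⊥))
    [Ax]  ⊢ p2, p2⊥
    [⊗]  ⊢ p1, p1, (p1⊥ ⊗ p1⊥)
      [Ax]  ⊢ p1, p1⊥
      [Ax]  ⊢ p1, p1⊥

Result: YES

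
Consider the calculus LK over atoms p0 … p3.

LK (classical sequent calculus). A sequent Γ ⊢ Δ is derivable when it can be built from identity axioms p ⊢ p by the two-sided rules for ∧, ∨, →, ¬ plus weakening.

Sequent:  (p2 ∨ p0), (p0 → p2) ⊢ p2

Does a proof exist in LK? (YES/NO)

Derivation trace:
[→L] (p2 ∨ p0), (p0 → p2) ⊢ p2
  [∨L] (p2 ∨ p0) ⊢ p2, p0
    [Ax] p2 ⊢ p2
    [Ax] p0 ⊢ p0
  [Ax] p2 ⊢ p2

Result: YES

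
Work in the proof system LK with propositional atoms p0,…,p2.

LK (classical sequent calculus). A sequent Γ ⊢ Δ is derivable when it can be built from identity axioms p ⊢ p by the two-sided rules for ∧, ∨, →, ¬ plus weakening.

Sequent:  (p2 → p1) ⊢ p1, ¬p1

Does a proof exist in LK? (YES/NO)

Derivation trace:
[¬R] (p2 → p1) ⊢ p1, ¬p1
  [→L] p1, (p2 → p1) ⊢ p1
    [WR] p1 ⊢ p1, p2
      [Ax] p1 ⊢ p1
    [Ax] p1 ⊢ p1

Result: YES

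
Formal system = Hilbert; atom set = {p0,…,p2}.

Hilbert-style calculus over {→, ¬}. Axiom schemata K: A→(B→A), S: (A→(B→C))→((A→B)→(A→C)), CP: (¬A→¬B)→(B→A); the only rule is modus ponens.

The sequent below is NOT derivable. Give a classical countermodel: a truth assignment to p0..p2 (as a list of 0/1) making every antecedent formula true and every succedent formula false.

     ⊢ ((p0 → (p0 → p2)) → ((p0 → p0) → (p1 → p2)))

Truth-table refutation:
  v=000: Γ:[] Δ:[((p0 → (p0 → p2)) → ((p0 → p0) → (p1 → p2)))=T] refutes=False
  v=001: Γ:[] Δ:[((p0 → (p0 → p2)) → ((p0 → p0) → (p1 → p2)))=T] refutes=False
  v=010: Γ:[] Δ:[((p0 → (p0 → p2)) → ((p0 → p0) → (p1 → p2)))=F] refutes=True  ← countermodel

Result: [0, 1, 0]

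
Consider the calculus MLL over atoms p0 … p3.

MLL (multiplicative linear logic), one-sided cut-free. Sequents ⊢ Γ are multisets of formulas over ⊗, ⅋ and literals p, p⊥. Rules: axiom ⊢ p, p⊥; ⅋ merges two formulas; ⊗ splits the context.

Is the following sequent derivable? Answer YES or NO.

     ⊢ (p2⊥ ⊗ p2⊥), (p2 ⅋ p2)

Proof tree:
[⅋]  ⊢ (p2⊥ ⊗ p2⊥), (p2 ⅋ p2)
  [⊗]  ⊢ p2, p2, (p2⊥ ⊗ p2⊥)
    [Ax]  ⊢ p2, p2⊥
    [Ax]  ⊢ p2, p2⊥

Result: YES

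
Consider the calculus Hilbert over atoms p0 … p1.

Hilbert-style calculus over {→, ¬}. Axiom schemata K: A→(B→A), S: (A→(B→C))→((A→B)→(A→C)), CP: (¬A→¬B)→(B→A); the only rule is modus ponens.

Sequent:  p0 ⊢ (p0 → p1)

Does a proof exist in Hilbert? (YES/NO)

Search for a countermodel by truth-table:
  v=00: Γ:[p0=F] Δ:[(p0 → p1)=T] refutes=False
  v=01: Γ:[p0=F] Δ:[(p0 → p1)=T] refutes=False
  v=10: Γ:[p0=T] Δ:[(p0 → p1)=F] refutes=True  ← countermodel

Result: NO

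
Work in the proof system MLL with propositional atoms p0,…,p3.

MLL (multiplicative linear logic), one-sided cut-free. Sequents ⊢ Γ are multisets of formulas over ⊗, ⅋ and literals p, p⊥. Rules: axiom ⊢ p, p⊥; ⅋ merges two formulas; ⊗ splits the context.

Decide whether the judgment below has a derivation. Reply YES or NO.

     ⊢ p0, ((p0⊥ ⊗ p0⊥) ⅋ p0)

Derivation trace:
[⅋]  ⊢ p0, ((p0⊥ ⊗ p0⊥) ⅋ p0)
  [⊗]  ⊢ p0, p0, (p0⊥ ⊗ p0⊥)
    [Ax]  ⊢ p0, p0⊥
    [Ax]  ⊢ p0, p0⊥

Result: YES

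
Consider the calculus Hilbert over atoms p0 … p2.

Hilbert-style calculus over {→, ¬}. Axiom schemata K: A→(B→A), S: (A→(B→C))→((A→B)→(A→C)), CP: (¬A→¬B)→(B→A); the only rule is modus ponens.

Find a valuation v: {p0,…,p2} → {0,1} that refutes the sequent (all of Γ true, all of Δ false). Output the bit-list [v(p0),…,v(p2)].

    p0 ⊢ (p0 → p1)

Truth-table refutation:
  v=000: Γ:[p0=F] Δ:[(p0 → p1)=T] refutes=False
  v=001: Γ:[p0=F] Δ:[(p0 → p1)=T] refutes=False
  v=010: Γ:[p0=F] Δ:[(p0 → p1)=T] refutes=False
  v=011: Γ:[p0=F] Δ:[(p0 → p1)=T] refutes=False
  v=100: Γ:[p0=T] Δ:[(p0 → p1)=F] refutes=True  ← countermodel

Result: [1, 0, 0]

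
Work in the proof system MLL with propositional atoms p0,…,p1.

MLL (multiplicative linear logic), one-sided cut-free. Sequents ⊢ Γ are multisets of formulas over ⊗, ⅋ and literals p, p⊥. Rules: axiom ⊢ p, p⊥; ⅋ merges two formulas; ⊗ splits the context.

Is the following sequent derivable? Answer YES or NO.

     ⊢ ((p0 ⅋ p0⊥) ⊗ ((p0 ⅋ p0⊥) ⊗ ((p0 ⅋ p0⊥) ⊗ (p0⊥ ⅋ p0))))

Derivation trace:
[⊗]  ⊢ ((p0 ⅋ p0⊥) ⊗ ((p0 ⅋ p0⊥) ⊗ ((p0 ⅋ p0⊥) ⊗ (p0⊥ ⅋ p0))))
  [⅋]  ⊢ (p0 ⅋ p0⊥)
    [Ax]  ⊢ p0, p0⊥
  [⊗]  ⊢ ((p0 ⅋ p0⊥) ⊗ ((p0 ⅋ p0⊥) ⊗ (p0⊥ ⅋ p0)))
    [⅋]  ⊢ (p0 ⅋ p0⊥)
      [Ax]  ⊢ p0, p0⊥
    [⊗]  ⊢ ((p0 ⅋ p0⊥) ⊗ (p0⊥ ⅋ p0))
      [⅋]  ⊢ (p0 ⅋ p0⊥)
        [Ax]  ⊢ p0, p0⊥
      [⅋]  ⊢ (p0⊥ ⅋ p0)
        [Ax]  ⊢ p0, p0⊥

Result: YES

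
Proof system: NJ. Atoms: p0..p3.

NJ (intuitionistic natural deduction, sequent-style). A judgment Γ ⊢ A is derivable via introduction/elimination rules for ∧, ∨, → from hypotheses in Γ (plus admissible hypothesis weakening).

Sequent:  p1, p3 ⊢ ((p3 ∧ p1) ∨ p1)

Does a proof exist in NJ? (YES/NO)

Derivation trace:
[∨I₁] p1, p3 ⊢ ((p3 ∧ p1) ∨ p1)
  [∧I] p1, p3 ⊢ (p3 ∧ p1)
    [Ax] p3 ⊢ p3
    [Ax] p1 ⊢ p1

Result: YES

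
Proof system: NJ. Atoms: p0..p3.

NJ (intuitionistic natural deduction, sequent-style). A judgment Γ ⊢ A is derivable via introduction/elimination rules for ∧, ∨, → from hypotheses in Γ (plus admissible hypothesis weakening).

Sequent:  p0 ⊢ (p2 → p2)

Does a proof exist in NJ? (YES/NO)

Proof tree:
[Wk] p0 ⊢ (p2 → p2)
  [→I]  ⊢ (p2 → p2)
    [Ax] p2 ⊢ p2

Result: YES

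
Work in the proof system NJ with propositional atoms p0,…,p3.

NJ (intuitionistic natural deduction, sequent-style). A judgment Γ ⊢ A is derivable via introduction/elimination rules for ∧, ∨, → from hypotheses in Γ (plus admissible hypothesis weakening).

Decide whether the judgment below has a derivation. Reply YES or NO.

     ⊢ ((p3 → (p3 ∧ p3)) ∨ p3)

Proof tree:
[∨I₁]  ⊢ ((p3 → (p3 ∧ p3)) ∨ p3)
  [→I]  ⊢ (p3 → (p3 ∧ p3))
    [∧I] p3 ⊢ (p3 ∧ p3)
      [Ax] p3 ⊢ p3
      [Ax] p3 ⊢ p3

Result: YES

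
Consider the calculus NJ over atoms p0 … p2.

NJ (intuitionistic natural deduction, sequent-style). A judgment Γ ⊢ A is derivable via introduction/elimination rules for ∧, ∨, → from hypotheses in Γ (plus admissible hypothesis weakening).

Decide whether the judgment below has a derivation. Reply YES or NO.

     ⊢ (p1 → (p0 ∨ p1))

Derivation trace:
[→I]  ⊢ (p1 → (p0 ∨ p1))
  [∨I₂] p1 ⊢ (p0 ∨ p1)
    [Ax] p1 ⊢ p1

Result: YES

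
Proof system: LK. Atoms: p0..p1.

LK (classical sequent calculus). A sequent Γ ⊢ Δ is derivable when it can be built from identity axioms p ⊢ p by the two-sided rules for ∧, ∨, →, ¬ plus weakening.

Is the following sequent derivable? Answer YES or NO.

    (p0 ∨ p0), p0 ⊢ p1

Truth-table refutation:
  v=00: Γ:[(p0 ∨ p0)=F, p0=F] Δ:[p1=F] refutes=False
  v=01: Γ:[(p0 ∨ p0)=F, p0=F] Δ:[p1=T] refutes=False
  v=10: Γ:[(p0 ∨ p0)=T, p0=T] Δ:[p1=F] refutes=True  ← countermodel

Result: NO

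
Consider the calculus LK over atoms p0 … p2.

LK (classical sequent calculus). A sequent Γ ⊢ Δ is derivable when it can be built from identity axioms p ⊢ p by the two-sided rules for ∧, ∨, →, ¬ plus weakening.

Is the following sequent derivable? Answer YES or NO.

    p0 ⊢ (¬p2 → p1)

Search for a countermodel by truth-table:
  v=000: Γ:[p0=F] Δ:[(¬p2 → p1)=F] refutes=False
  v=001: Γ:[p0=F] Δ:[(¬p2 → p1)=T] refutes=False
  v=010: Γ:[p0=F] Δ:[(¬p2 → p1)=T] refutes=False
  v=011: Γ:[p0=F] Δ:[(¬p2 → p1)=T] refutes=False
  v=100: Γ:[p0=T] Δ:[(¬p2 → p1)=F] refutes=True  ← countermodel

Result: NO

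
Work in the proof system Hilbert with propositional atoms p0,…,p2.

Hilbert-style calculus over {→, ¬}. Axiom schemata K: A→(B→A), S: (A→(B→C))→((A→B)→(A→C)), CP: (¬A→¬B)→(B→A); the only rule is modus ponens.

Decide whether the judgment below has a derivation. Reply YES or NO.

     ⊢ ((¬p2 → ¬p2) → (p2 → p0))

Search for a countermodel by truth-table:
  v=000: Γ:[] Δ:[((¬p2 → ¬p2) → (p2 → p0))=T] refutes=False
  v=001: Γ:[] Δ:[((¬p2 → ¬p2) → (p2 → p0))=F] refutes=True  ← countermodel

Result: NO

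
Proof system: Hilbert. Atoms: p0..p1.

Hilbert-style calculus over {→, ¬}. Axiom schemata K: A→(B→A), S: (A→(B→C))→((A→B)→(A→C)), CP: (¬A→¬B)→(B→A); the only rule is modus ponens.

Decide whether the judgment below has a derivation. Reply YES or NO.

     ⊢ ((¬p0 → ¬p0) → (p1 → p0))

Enumerate valuations to refute Γ ⊢ Δ:
  v=00: Γ:[] Δ:[((¬p0 → ¬p0) → (p1 → p0))=T] refutes=False
  v=01: Γ:[] Δ:[((¬p0 → ¬p0) → (p1 → p0))=F] refutes=True  ← countermodel

Result: NO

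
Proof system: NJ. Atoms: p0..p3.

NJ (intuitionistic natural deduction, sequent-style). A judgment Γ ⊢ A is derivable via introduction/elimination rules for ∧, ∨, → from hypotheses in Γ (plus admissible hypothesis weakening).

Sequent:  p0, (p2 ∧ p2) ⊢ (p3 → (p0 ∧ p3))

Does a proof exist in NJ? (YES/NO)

Derivation trace:
[→I] p0, (p2 ∧ p2) ⊢ (p3 → (p0 ∧ p3))
  [Wk] p3, p0, (p2 ∧ p2) ⊢ (p0 ∧ p3)
    [∧I] p3, p0 ⊢ (p0 ∧ p3)
      [Ax] p0 ⊢ p0
      [Ax] p3 ⊢ p3

Result: YES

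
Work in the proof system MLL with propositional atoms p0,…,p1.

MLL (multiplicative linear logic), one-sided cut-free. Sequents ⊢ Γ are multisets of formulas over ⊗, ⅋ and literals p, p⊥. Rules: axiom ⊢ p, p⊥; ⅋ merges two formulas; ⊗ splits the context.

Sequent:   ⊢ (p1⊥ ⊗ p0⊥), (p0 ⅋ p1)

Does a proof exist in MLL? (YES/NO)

Derivation trace:
[⅋]  ⊢ (p1⊥ ⊗ p0⊥), (p0 ⅋ p1)
  [⊗]  ⊢ p1, p0, (p1⊥ ⊗ p0⊥)
    [Ax]  ⊢ p1, p1⊥
    [Ax]  ⊢ p0, p0⊥

Result: YES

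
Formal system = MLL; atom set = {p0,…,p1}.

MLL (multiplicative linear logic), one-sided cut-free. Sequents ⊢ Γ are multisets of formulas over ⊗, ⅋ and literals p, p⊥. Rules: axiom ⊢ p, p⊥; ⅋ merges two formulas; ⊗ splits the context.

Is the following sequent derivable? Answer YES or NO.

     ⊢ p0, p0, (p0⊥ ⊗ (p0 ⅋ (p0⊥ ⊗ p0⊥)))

Proof tree:
[⊗]  ⊢ p0, p0, (p0⊥ ⊗ (p0 ⅋ (p0⊥ ⊗ p0⊥)))
  [Ax]  ⊢ p0, p0⊥
  [⅋]  ⊢ p0, (p0 ⅋ (p0⊥ ⊗ p0⊥))
    [⊗]  ⊢ p0, p0, (p0⊥ ⊗ p0⊥)
      [Ax]  ⊢ p0, p0⊥
      [Ax]  ⊢ p0, p0⊥

Result: YES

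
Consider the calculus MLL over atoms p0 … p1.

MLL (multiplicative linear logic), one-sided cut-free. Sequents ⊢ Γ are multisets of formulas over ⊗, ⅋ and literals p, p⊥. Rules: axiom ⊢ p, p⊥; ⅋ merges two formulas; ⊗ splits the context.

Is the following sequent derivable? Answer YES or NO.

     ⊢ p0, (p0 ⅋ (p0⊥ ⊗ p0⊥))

Derivation (root first):
[⅋]  ⊢ p0, (p0 ⅋ (p0⊥ ⊗ p0⊥))
  [⊗]  ⊢ p0, p0, (p0⊥ ⊗ p0⊥)
    [Ax]  ⊢ p0, p0⊥
    [Ax]  ⊢ p0, p0⊥

Result: YES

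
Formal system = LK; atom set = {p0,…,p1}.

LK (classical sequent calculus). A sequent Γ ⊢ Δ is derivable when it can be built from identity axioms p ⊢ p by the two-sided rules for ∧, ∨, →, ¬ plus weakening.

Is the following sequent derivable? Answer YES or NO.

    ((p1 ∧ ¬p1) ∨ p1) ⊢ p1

Derivation trace:
[∨L] ((p1 ∧ ¬p1) ∨ p1) ⊢ p1
  [∧L] (p1 ∧ ¬p1) ⊢ 
    [¬L] p1, ¬p1 ⊢ 
      [Ax] p1 ⊢ p1
  [Ax] p1 ⊢ p1

Result: YES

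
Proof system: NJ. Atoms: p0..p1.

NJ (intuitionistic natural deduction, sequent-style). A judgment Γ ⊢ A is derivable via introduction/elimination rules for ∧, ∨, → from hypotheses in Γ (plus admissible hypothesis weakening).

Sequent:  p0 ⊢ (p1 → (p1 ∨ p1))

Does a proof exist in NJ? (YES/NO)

Derivation trace:
[→I] p0 ⊢ (p1 → (p1 ∨ p1))
  [Wk] p1, p0 ⊢ (p1 ∨ p1)
    [∨I₁] p1 ⊢ (p1 ∨ p1)
      [Ax] p1 ⊢ p1

Result: YES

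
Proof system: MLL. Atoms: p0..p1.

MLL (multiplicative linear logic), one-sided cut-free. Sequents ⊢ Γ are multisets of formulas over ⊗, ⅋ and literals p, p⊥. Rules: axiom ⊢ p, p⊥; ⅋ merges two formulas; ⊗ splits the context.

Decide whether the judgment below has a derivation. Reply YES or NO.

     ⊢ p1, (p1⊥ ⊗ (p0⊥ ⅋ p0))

Proof tree:
[⊗]  ⊢ p1, (p1⊥ ⊗ (p0⊥ ⅋ p0))
  [Ax]  ⊢ p1, p1⊥
  [⅋]  ⊢ (p0⊥ ⅋ p0)
    [Ax]  ⊢ p0, p0⊥

Result: YES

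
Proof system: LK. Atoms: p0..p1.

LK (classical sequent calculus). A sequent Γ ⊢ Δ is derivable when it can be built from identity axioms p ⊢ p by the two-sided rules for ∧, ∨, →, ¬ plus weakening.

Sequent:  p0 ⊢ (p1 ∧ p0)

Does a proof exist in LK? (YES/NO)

Enumerate valuations to refute Γ ⊢ Δ:
  v=00: Γ:[p0=F] Δ:[(p1 ∧ p0)=F] refutes=False
  v=01: Γ:[p0=F] Δ:[(p1 ∧ p0)=F] refutes=False
  v=10: Γ:[p0=T] Δ:[(p1 ∧ p0)=F] refutes=True  ← countermodel

Result: NO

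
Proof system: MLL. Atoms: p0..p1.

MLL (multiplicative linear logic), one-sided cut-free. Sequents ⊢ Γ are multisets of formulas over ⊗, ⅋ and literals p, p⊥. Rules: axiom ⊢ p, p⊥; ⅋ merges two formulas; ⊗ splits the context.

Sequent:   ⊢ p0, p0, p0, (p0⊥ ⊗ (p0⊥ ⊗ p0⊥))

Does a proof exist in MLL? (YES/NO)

Derivation trace:
[⊗]  ⊢ p0, p0, p0, (p0⊥ ⊗ (p0⊥ ⊗ p0⊥))
  [Ax]  ⊢ p0, p0⊥
  [⊗]  ⊢ p0, p0, (p0⊥ ⊗ p0⊥)
    [Ax]  ⊢ p0, p0⊥
    [Ax]  ⊢ p0, p0⊥

Result: YES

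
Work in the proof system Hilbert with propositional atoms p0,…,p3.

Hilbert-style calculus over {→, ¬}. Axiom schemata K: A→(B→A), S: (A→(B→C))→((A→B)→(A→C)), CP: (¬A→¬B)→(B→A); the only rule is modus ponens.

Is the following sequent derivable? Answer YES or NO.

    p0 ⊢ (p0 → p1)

Search for a countermodel by truth-table:
  v=0000: Γ:[p0=F] Δ:[(p0 → p1)=T] refutes=False
  v=0001: Γ:[p0=F] Δ:[(p0 → p1)=T] refutes=False
  v=0010: Γ:[p0=F] Δ:[(p0 → p1)=T] refutes=False
  v=0011: Γ:[p0=F] Δ:[(p0 → p1)=T] refutes=False
  v=0100: Γ:[p0=F] Δ:[(p0 → p1)=T] refutes=False
  v=0101: Γ:[p0=F] Δ:[(p0 → p1)=T] refutes=False
  v=0110: Γ:[p0=F] Δ:[(p0 → p1)=T] refutes=False
  v=0111: Γ:[p0=F] Δ:[(p0 → p1)=T] refutes=False
  v=1000: Γ:[p0=T] Δ:[(p0 → p1)=F] refutes=True  ← countermodel

Result: NO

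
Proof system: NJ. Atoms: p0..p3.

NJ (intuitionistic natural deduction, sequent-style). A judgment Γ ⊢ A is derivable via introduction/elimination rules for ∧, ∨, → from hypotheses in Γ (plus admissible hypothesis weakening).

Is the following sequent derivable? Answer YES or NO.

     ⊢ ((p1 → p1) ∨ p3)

Proof tree:
[∨I₁]  ⊢ ((p1 → p1) ∨ p3)
  [→I]  ⊢ (p1 → p1)
    [Ax] p1 ⊢ p1

Result: YES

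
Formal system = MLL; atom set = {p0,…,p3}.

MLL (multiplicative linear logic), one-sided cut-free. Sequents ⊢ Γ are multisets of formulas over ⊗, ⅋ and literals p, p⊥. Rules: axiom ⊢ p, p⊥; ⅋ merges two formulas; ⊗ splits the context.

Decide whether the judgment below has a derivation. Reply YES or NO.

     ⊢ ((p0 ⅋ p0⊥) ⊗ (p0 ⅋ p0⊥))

Proof tree:
[⊗]  ⊢ ((p0 ⅋ p0⊥) ⊗ (p0 ⅋ p0⊥))
  [⅋]  ⊢ (p0 ⅋ p0⊥)
    [Ax]  ⊢ p0, p0⊥
  [⅋]  ⊢ (p0 ⅋ p0⊥)
    [Ax]  ⊢ p0, p0⊥

Result: YES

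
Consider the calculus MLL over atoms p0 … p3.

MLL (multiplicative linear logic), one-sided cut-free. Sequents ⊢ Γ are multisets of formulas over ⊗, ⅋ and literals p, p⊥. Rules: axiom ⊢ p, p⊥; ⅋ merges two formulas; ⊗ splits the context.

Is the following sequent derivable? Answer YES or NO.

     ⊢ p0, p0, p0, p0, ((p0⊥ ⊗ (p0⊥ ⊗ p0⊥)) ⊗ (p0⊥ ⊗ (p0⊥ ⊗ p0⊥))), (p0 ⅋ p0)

Derivation (root first):
[⅋]  ⊢ p0, p0, p0, p0, ((p0⊥ ⊗ (p0⊥ ⊗ p0⊥)) ⊗ (p0⊥ ⊗ (p0⊥ ⊗ p0⊥))), (p0 ⅋ p0)
  [⊗]  ⊢ p0, p0, p0, p0, p0, p0, ((p0⊥ ⊗ (p0⊥ ⊗ p0⊥)) ⊗ (p0⊥ ⊗ (p0⊥ ⊗ p0⊥)))
    [⊗]  ⊢ p0, p0, p0, (p0⊥ ⊗ (p0⊥ ⊗ p0⊥))
      [Ax]  ⊢ p0, p0⊥
      [⊗]  ⊢ p0, p0, (p0⊥ ⊗ p0⊥)
        [Ax]  ⊢ p0, p0⊥
        [Ax]  ⊢ p0, p0⊥
    [⊗]  ⊢ p0, p0, p0, (p0⊥ ⊗ (p0⊥ ⊗ p0⊥))
      [Ax]  ⊢ p0, p0⊥
      [⊗]  ⊢ p0, p0, (p0⊥ ⊗ p0⊥)
        [Ax]  ⊢ p0, p0⊥
        [Ax]  ⊢ p0, p0⊥

Result: YES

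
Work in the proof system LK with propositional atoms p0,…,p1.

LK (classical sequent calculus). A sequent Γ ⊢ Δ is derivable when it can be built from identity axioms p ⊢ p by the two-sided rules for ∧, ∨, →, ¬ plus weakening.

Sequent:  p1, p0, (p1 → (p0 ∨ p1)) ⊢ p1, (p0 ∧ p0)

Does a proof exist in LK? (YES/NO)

Proof tree:
[∧R] p1, p0, (p1 → (p0 ∨ p1)) ⊢ p1, (p0 ∧ p0)
  [→L] p1, (p1 → (p0 ∨ p1)) ⊢ p1, p0
    [Ax] p1 ⊢ p1
    [∨L] (p0 ∨ p1) ⊢ p1, p0
      [Ax] p0 ⊢ p0
      [Ax] p1 ⊢ p1
  [WL] p0, p1 ⊢ p0
    [Ax] p0 ⊢ p0

Result: YES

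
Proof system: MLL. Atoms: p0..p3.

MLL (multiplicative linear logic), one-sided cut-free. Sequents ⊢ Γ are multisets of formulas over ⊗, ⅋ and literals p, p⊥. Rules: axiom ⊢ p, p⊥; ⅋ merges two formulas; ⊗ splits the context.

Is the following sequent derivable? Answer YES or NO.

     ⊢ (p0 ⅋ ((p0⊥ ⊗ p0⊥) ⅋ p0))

Proof tree:
[⅋]  ⊢ (p0 ⅋ ((p0⊥ ⊗ p0⊥) ⅋ p0))
  [⅋]  ⊢ p0, ((p0⊥ ⊗ p0⊥) ⅋ p0)
    [⊗]  ⊢ p0, p0, (p0⊥ ⊗ p0⊥)
      [Ax]  ⊢ p0, p0⊥
      [Ax]  ⊢ p0, p0⊥

Result: YES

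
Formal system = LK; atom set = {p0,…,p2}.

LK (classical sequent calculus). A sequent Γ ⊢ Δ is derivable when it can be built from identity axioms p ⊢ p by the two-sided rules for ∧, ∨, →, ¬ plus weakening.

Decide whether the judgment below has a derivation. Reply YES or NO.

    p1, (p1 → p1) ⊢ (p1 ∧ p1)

Proof tree:
[∧R] p1, (p1 → p1) ⊢ (p1 ∧ p1)
  [Ax] p1 ⊢ p1
  [→L] p1, (p1 → p1) ⊢ p1
    [Ax] p1 ⊢ p1
    [WL] p1, p1 ⊢ p1
      [Ax] p1 ⊢ p1

Result: YES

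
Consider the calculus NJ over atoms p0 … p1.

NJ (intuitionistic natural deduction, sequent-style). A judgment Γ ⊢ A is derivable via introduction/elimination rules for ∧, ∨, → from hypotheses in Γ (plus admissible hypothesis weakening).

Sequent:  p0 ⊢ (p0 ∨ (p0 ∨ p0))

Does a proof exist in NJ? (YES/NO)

Derivation (root first):
[∨I₂] p0 ⊢ (p0 ∨ (p0 ∨ p0))
  [∨I₁] p0 ⊢ (p0 ∨ p0)
    [Ax] p0 ⊢ p0

Result: YES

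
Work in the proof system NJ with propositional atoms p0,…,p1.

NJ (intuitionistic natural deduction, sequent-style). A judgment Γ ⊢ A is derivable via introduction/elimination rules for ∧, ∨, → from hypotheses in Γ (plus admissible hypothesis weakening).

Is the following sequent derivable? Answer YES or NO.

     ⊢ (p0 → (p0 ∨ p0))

Proof tree:
[→I]  ⊢ (p0 → (p0 ∨ p0))
  [∨I₂] p0 ⊢ (p0 ∨ p0)
    [Ax] p0 ⊢ p0

Result: YES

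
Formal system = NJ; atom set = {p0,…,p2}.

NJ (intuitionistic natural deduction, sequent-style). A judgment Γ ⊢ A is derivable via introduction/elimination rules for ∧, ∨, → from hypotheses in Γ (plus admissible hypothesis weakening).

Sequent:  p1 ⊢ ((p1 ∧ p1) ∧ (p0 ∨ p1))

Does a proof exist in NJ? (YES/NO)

Derivation (root first):
[∧I] p1 ⊢ ((p1 ∧ p1) ∧ (p0 ∨ p1))
  [∧I] p1 ⊢ (p1 ∧ p1)
    [Ax] p1 ⊢ p1
    [→E] p1 ⊢ p1
      [→I]  ⊢ (p1 → p1)
        [Ax] p1 ⊢ p1
      [Ax] p1 ⊢ p1
  [∨I₂] p1 ⊢ (p0 ∨ p1)
    [Ax] p1 ⊢ p1

Result: YES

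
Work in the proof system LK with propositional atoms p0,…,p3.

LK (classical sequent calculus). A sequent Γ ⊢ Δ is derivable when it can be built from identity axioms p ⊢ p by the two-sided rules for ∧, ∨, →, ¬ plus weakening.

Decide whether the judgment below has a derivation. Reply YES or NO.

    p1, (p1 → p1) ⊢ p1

Derivation (root first):
[→L] p1, (p1 → p1) ⊢ p1
  [WL] p1, p1 ⊢ p1
    [Ax] p1 ⊢ p1
  [WL] p1, p1 ⊢ p1
    [Ax] p1 ⊢ p1

Result: YES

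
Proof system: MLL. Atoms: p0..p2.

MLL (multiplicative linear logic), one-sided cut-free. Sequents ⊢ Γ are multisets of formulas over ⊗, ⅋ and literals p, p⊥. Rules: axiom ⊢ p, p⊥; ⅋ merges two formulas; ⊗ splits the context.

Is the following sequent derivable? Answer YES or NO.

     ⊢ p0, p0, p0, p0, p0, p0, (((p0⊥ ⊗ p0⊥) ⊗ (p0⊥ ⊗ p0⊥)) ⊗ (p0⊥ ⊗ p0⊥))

Derivation trace:
[⊗]  ⊢ p0, p0, p0, p0, p0, p0, (((p0⊥ ⊗ p0⊥) ⊗ (p0⊥ ⊗ p0⊥)) ⊗ (p0⊥ ⊗ p0⊥))
  [⊗]  ⊢ p0, p0, p0, p0, ((p0⊥ ⊗ p0⊥) ⊗ (p0⊥ ⊗ p0⊥))
    [⊗]  ⊢ p0, p0, (p0⊥ ⊗ p0⊥)
      [Ax]  ⊢ p0, p0⊥
      [Ax]  ⊢ p0, p0⊥
    [⊗]  ⊢ p0, p0, (p0⊥ ⊗ p0⊥)
      [Ax]  ⊢ p0, p0⊥
      [Ax]  ⊢ p0, p0⊥
  [⊗]  ⊢ p0, p0, (p0⊥ ⊗ p0⊥)
    [Ax]  ⊢ p0, p0⊥
    [Ax]  ⊢ p0, p0⊥

Result: YES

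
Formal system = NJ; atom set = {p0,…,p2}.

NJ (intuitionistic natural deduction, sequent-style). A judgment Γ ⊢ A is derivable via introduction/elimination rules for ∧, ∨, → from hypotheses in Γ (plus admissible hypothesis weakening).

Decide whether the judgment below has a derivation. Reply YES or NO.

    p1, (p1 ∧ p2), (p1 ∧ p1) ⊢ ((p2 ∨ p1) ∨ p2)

Derivation trace:
[∨I₁] p1, (p1 ∧ p2), (p1 ∧ p1) ⊢ ((p2 ∨ p1) ∨ p2)
  [Wk] p1, (p1 ∧ p2), (p1 ∧ p1) ⊢ (p2 ∨ p1)
    [Wk] p1, (p1 ∧ p2) ⊢ (p2 ∨ p1)
      [∨I₂] p1 ⊢ (p2 ∨ p1)
        [Ax] p1 ⊢ p1

Result: YES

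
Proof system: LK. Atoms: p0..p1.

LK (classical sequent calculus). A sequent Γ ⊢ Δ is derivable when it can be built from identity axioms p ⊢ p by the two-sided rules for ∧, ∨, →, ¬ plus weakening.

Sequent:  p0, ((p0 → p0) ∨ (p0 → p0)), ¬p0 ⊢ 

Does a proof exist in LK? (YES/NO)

Derivation trace:
[¬L] p0, ((p0 → p0) ∨ (p0 → p0)), ¬p0 ⊢ 
  [∨L] p0, ((p0 → p0) ∨ (p0 → p0)) ⊢ p0
    [→L] p0, (p0 → p0) ⊢ p0
      [Ax] p0 ⊢ p0
      [Ax] p0 ⊢ p0
    [→L] p0, (p0 → p0) ⊢ p0
      [Ax] p0 ⊢ p0
      [Ax] p0 ⊢ p0

Result: YES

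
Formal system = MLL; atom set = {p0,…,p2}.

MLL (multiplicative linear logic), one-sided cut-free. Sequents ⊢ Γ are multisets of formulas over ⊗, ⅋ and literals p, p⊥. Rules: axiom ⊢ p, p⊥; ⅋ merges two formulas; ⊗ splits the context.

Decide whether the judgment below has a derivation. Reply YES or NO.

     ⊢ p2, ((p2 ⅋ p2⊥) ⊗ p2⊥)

Derivation trace:
[⊗]  ⊢ p2, ((p2 ⅋ p2⊥) ⊗ p2⊥)
  [⅋]  ⊢ (p2 ⅋ p2⊥)
    [Ax]  ⊢ p2, p2⊥
  [Ax]  ⊢ p2, p2⊥

Result: YES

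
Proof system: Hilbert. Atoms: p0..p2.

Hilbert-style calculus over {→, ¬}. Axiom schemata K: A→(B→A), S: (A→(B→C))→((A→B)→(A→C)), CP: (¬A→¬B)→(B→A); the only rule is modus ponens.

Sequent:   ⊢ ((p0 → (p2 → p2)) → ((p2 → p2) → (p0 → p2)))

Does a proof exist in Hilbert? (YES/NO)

Enumerate valuations to refute Γ ⊢ Δ:
  v=000: Γ:[] Δ:[((p0 → (p2 → p2)) → ((p2 → p2) → (p0 → p2)))=T] refutes=False
  v=001: Γ:[] Δ:[((p0 → (p2 → p2)) → ((p2 → p2) → (p0 → p2)))=T] refutes=False
  v=010: Γ:[] Δ:[((p0 → (p2 → p2)) → ((p2 → p2) → (p0 → p2)))=T] refutes=False
  v=011: Γ:[] Δ:[((p0 → (p2 → p2)) → ((p2 → p2) → (p0 → p2)))=T] refutes=False
  v=100: Γ:[] Δ:[((p0 → (p2 → p2)) → ((p2 → p2) → (p0 → p2)))=F] refutes=True  ← countermodel

Result: NO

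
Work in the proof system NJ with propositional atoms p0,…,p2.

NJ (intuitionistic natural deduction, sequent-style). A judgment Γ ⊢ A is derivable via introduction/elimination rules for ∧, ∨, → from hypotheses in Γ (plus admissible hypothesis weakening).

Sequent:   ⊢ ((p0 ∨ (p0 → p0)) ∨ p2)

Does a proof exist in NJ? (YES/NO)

Proof tree:
[∨I₁]  ⊢ ((p0 ∨ (p0 → p0)) ∨ p2)
  [∨I₂]  ⊢ (p0 ∨ (p0 → p0))
    [→I]  ⊢ (p0 → p0)
      [Ax] p0 ⊢ p0

Result: YES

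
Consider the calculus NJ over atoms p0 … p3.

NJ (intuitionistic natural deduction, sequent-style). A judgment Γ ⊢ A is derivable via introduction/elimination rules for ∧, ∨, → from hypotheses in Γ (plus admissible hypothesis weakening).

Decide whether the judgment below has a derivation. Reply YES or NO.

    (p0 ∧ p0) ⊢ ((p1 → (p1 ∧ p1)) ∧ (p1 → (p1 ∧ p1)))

Proof tree:
[Wk] (p0 ∧ p0) ⊢ ((p1 → (p1 ∧ p1)) ∧ (p1 → (p1 ∧ p1)))
  [∧I]  ⊢ ((p1 → (p1 ∧ p1)) ∧ (p1 → (p1 ∧ p1)))
    [→I]  ⊢ (p1 → (p1 ∧ p1))
      [∧I] p1 ⊢ (p1 ∧ p1)
        [Ax] p1 ⊢ p1
        [Ax] p1 ⊢ p1
    [→I]  ⊢ (p1 → (p1 ∧ p1))
      [∧I] p1 ⊢ (p1 ∧ p1)
        [Ax] p1 ⊢ p1
        [Ax] p1 ⊢ p1

Result: YES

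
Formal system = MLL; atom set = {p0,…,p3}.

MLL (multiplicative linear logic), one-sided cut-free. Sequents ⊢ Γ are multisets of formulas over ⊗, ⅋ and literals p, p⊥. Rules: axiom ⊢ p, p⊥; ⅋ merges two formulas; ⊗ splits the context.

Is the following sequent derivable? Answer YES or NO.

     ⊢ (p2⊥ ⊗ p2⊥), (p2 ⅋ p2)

Proof tree:
[⅋]  ⊢ (p2⊥ ⊗ p2⊥), (p2 ⅋ p2)
  [⊗]  ⊢ p2, p2, (p2⊥ ⊗ p2⊥)
    [Ax]  ⊢ p2, p2⊥
    [Ax]  ⊢ p2, p2⊥

Result: YES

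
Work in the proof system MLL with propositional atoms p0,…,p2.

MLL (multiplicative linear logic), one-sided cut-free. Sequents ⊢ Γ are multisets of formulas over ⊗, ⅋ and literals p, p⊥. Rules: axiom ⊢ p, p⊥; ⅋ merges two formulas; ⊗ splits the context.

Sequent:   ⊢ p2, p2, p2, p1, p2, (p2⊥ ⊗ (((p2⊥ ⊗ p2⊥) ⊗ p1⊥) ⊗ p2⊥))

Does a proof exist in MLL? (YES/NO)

Derivation trace:
[⊗]  ⊢ p2, p2, p2, p1, p2, (p2⊥ ⊗ (((p2⊥ ⊗ p2⊥) ⊗ p1⊥) ⊗ p2⊥))
  [Ax]  ⊢ p2, p2⊥
  [⊗]  ⊢ p2, p2, p1, p2, (((p2⊥ ⊗ p2⊥) ⊗ p1⊥) ⊗ p2⊥)
    [⊗]  ⊢ p2, p2, p1, ((p2⊥ ⊗ p2⊥) ⊗ p1⊥)
      [⊗]  ⊢ p2, p2, (p2⊥ ⊗ p2⊥)
        [Ax]  ⊢ p2, p2⊥
        [Ax]  ⊢ p2, p2⊥
      [Ax]  ⊢ p1, p1⊥
    [Ax]  ⊢ p2, p2⊥

Result: YES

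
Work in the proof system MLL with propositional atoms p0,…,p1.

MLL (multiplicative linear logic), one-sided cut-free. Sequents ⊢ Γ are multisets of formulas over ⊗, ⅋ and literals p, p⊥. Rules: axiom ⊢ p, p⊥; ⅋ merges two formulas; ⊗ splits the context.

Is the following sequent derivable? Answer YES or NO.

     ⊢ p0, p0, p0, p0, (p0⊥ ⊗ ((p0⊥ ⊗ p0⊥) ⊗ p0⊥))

Proof tree:
[⊗]  ⊢ p0, p0, p0, p0, (p0⊥ ⊗ ((p0⊥ ⊗ p0⊥) ⊗ p0⊥))
  [Ax]  ⊢ p0, p0⊥
  [⊗]  ⊢ p0, p0, p0, ((p0⊥ ⊗ p0⊥) ⊗ p0⊥)
    [⊗]  ⊢ p0, p0, (p0⊥ ⊗ p0⊥)
      [Ax]  ⊢ p0, p0⊥
      [Ax]  ⊢ p0, p0⊥
    [Ax]  ⊢ p0, p0⊥

Result: YES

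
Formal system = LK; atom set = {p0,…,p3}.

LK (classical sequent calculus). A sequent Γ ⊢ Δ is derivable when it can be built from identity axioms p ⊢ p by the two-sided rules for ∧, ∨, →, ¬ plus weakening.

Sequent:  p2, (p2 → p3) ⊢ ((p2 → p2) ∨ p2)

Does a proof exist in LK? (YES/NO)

Proof tree:
[∨R] p2, (p2 → p3) ⊢ ((p2 → p2) ∨ p2)
  [→L] p2, (p2 → p3) ⊢ p2, (p2 → p2)
    [WR] p2 ⊢ p2, p2
      [Ax] p2 ⊢ p2
    [WL] p3 ⊢ (p2 → p2)
      [→R]  ⊢ (p2 → p2)
        [Ax] p2 ⊢ p2

Result: YES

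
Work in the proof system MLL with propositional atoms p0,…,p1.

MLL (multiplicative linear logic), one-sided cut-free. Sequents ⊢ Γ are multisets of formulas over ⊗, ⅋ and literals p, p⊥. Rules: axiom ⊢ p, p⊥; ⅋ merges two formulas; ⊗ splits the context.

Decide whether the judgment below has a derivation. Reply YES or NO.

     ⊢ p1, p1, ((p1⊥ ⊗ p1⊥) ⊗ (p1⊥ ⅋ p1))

Proof tree:
[⊗]  ⊢ p1, p1, ((p1⊥ ⊗ p1⊥) ⊗ (p1⊥ ⅋ p1))
  [⊗]  ⊢ p1, p1, (p1⊥ ⊗ p1⊥)
    [Ax]  ⊢ p1, p1⊥
    [Ax]  ⊢ p1, p1⊥
  [⅋]  ⊢ (p1⊥ ⅋ p1)
    [Ax]  ⊢ p1, p1⊥

Result: YES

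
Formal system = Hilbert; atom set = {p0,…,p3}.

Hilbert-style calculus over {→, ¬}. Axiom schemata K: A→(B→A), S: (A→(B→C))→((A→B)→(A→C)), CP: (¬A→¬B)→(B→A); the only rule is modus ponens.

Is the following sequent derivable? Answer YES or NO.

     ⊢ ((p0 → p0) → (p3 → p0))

Enumerate valuations to refute Γ ⊢ Δ:
  v=0000: Γ:[] Δ:[((p0 → p0) → (p3 → p0))=T] refutes=False
  v=0001: Γ:[] Δ:[((p0 → p0) → (p3 → p0))=F] refutes=True  ← countermodel

Result: NO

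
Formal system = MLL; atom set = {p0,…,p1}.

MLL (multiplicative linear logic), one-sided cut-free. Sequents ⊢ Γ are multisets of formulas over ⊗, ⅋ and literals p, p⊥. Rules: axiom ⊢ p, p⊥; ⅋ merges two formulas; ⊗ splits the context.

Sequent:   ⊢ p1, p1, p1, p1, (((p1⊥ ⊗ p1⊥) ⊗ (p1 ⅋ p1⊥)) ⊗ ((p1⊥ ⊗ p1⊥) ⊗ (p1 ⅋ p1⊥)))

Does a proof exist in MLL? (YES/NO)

Derivation trace:
[⊗]  ⊢ p1, p1, p1, p1, (((p1⊥ ⊗ p1⊥) ⊗ (p1 ⅋ p1⊥)) ⊗ ((p1⊥ ⊗ p1⊥) ⊗ (p1 ⅋ p1⊥)))
  [⊗]  ⊢ p1, p1, ((p1⊥ ⊗ p1⊥) ⊗ (p1 ⅋ p1⊥))
    [⊗]  ⊢ p1, p1, (p1⊥ ⊗ p1⊥)
      [Ax]  ⊢ p1, p1⊥
      [Ax]  ⊢ p1, p1⊥
    [⅋]  ⊢ (p1 ⅋ p1⊥)
      [Ax]  ⊢ p1, p1⊥
  [⊗]  ⊢ p1, p1, ((p1⊥ ⊗ p1⊥) ⊗ (p1 ⅋ p1⊥))
    [⊗]  ⊢ p1, p1, (p1⊥ ⊗ p1⊥)
      [Ax]  ⊢ p1, p1⊥
      [Ax]  ⊢ p1, p1⊥
    [⅋]  ⊢ (p1 ⅋ p1⊥)
      [Ax]  ⊢ p1, p1⊥

Result: YES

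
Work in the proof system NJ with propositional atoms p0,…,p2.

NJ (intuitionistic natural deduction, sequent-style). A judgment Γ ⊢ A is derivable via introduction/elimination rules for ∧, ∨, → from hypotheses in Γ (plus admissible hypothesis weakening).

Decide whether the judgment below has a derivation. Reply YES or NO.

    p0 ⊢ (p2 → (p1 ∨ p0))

Derivation (root first):
[→I] p0 ⊢ (p2 → (p1 ∨ p0))
  [Wk] p0, p2 ⊢ (p1 ∨ p0)
    [∨I₂] p0 ⊢ (p1 ∨ p0)
      [Ax] p0 ⊢ p0

Result: YES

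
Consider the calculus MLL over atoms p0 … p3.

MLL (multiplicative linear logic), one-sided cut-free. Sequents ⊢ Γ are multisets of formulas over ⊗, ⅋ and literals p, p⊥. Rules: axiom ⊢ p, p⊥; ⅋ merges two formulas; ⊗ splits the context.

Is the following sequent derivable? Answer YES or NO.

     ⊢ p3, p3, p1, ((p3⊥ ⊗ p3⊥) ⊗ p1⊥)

Derivation (root first):
[⊗]  ⊢ p3, p3, p1, ((p3⊥ ⊗ p3⊥) ⊗ p1⊥)
  [⊗]  ⊢ p3, p3, (p3⊥ ⊗ p3⊥)
    [Ax]  ⊢ p3, p3⊥
    [Ax]  ⊢ p3, p3⊥
  [Ax]  ⊢ p1, p1⊥

Result: YES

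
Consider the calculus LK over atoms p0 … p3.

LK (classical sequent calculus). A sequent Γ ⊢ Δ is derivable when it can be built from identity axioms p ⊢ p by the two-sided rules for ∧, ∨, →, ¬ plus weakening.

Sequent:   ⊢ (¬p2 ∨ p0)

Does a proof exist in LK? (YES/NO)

Truth-table refutation:
  v=0000: Γ:[] Δ:[(¬p2 ∨ p0)=T] refutes=False
  v=0001: Γ:[] Δ:[(¬p2 ∨ p0)=T] refutes=False
  v=0010: Γ:[] Δ:[(¬p2 ∨ p0)=F] refutes=True  ← countermodel

Result: NO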